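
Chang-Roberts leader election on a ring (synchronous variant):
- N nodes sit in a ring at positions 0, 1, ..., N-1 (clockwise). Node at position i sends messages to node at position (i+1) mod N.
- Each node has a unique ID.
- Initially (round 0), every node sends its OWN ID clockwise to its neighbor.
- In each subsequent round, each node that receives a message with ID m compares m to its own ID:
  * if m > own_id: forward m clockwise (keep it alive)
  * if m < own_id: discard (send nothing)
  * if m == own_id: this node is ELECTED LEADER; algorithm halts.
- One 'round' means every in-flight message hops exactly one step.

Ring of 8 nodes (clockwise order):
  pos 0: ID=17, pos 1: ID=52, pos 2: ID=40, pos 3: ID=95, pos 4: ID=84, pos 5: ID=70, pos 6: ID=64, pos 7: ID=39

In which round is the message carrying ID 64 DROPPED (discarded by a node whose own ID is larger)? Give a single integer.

Round 1: pos1(id52) recv 17: drop; pos2(id40) recv 52: fwd; pos3(id95) recv 40: drop; pos4(id84) recv 95: fwd; pos5(id70) recv 84: fwd; pos6(id64) recv 70: fwd; pos7(id39) recv 64: fwd; pos0(id17) recv 39: fwd
Round 2: pos3(id95) recv 52: drop; pos5(id70) recv 95: fwd; pos6(id64) recv 84: fwd; pos7(id39) recv 70: fwd; pos0(id17) recv 64: fwd; pos1(id52) recv 39: drop
Round 3: pos6(id64) recv 95: fwd; pos7(id39) recv 84: fwd; pos0(id17) recv 70: fwd; pos1(id52) recv 64: fwd
Round 4: pos7(id39) recv 95: fwd; pos0(id17) recv 84: fwd; pos1(id52) recv 70: fwd; pos2(id40) recv 64: fwd
Round 5: pos0(id17) recv 95: fwd; pos1(id52) recv 84: fwd; pos2(id40) recv 70: fwd; pos3(id95) recv 64: drop
Round 6: pos1(id52) recv 95: fwd; pos2(id40) recv 84: fwd; pos3(id95) recv 70: drop
Round 7: pos2(id40) recv 95: fwd; pos3(id95) recv 84: drop
Round 8: pos3(id95) recv 95: ELECTED
Message ID 64 originates at pos 6; dropped at pos 3 in round 5

Answer: 5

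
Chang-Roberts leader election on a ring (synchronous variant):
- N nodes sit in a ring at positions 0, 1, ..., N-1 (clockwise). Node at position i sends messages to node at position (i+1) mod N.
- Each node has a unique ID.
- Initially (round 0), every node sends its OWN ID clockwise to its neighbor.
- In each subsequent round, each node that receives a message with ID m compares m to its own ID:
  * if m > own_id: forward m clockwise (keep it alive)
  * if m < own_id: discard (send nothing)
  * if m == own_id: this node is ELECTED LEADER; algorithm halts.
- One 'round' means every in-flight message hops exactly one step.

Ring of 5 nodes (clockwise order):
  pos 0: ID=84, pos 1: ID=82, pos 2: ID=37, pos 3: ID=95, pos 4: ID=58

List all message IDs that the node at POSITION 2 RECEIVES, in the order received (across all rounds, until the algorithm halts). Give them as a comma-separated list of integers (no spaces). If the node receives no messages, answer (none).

Answer: 82,84,95

Derivation:
Round 1: pos1(id82) recv 84: fwd; pos2(id37) recv 82: fwd; pos3(id95) recv 37: drop; pos4(id58) recv 95: fwd; pos0(id84) recv 58: drop
Round 2: pos2(id37) recv 84: fwd; pos3(id95) recv 82: drop; pos0(id84) recv 95: fwd
Round 3: pos3(id95) recv 84: drop; pos1(id82) recv 95: fwd
Round 4: pos2(id37) recv 95: fwd
Round 5: pos3(id95) recv 95: ELECTED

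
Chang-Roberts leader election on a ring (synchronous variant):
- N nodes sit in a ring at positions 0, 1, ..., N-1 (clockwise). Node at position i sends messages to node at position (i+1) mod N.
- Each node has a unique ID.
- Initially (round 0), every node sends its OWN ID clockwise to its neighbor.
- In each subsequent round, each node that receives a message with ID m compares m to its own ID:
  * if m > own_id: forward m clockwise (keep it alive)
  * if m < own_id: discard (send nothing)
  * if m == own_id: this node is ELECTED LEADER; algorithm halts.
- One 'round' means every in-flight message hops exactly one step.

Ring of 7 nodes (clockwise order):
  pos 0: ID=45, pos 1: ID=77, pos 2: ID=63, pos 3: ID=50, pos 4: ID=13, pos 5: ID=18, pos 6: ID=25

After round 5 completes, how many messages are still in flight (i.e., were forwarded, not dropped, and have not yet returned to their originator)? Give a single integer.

Answer: 2

Derivation:
Round 1: pos1(id77) recv 45: drop; pos2(id63) recv 77: fwd; pos3(id50) recv 63: fwd; pos4(id13) recv 50: fwd; pos5(id18) recv 13: drop; pos6(id25) recv 18: drop; pos0(id45) recv 25: drop
Round 2: pos3(id50) recv 77: fwd; pos4(id13) recv 63: fwd; pos5(id18) recv 50: fwd
Round 3: pos4(id13) recv 77: fwd; pos5(id18) recv 63: fwd; pos6(id25) recv 50: fwd
Round 4: pos5(id18) recv 77: fwd; pos6(id25) recv 63: fwd; pos0(id45) recv 50: fwd
Round 5: pos6(id25) recv 77: fwd; pos0(id45) recv 63: fwd; pos1(id77) recv 50: drop
After round 5: 2 messages still in flight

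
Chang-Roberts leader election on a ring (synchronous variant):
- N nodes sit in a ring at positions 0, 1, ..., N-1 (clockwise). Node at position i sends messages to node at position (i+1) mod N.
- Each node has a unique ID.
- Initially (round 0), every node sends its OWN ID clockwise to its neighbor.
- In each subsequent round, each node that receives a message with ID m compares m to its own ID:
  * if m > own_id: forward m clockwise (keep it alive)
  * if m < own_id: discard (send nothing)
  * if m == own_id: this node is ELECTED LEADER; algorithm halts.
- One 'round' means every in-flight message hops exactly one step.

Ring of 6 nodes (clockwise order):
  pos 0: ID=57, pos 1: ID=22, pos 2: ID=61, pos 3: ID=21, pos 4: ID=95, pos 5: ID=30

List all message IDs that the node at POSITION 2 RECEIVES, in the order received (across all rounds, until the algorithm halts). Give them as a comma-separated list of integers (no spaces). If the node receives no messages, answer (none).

Answer: 22,57,95

Derivation:
Round 1: pos1(id22) recv 57: fwd; pos2(id61) recv 22: drop; pos3(id21) recv 61: fwd; pos4(id95) recv 21: drop; pos5(id30) recv 95: fwd; pos0(id57) recv 30: drop
Round 2: pos2(id61) recv 57: drop; pos4(id95) recv 61: drop; pos0(id57) recv 95: fwd
Round 3: pos1(id22) recv 95: fwd
Round 4: pos2(id61) recv 95: fwd
Round 5: pos3(id21) recv 95: fwd
Round 6: pos4(id95) recv 95: ELECTED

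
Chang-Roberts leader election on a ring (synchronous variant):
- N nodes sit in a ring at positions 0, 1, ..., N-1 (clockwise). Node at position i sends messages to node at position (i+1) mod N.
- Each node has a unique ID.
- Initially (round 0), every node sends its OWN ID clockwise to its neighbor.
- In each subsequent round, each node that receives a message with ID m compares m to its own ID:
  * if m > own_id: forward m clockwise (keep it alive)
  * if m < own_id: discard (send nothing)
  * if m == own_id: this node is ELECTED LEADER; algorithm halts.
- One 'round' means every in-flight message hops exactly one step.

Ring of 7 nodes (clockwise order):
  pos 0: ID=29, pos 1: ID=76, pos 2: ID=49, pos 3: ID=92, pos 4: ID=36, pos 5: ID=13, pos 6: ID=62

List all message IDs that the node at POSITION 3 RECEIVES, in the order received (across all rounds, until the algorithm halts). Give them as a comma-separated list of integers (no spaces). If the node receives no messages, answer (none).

Round 1: pos1(id76) recv 29: drop; pos2(id49) recv 76: fwd; pos3(id92) recv 49: drop; pos4(id36) recv 92: fwd; pos5(id13) recv 36: fwd; pos6(id62) recv 13: drop; pos0(id29) recv 62: fwd
Round 2: pos3(id92) recv 76: drop; pos5(id13) recv 92: fwd; pos6(id62) recv 36: drop; pos1(id76) recv 62: drop
Round 3: pos6(id62) recv 92: fwd
Round 4: pos0(id29) recv 92: fwd
Round 5: pos1(id76) recv 92: fwd
Round 6: pos2(id49) recv 92: fwd
Round 7: pos3(id92) recv 92: ELECTED

Answer: 49,76,92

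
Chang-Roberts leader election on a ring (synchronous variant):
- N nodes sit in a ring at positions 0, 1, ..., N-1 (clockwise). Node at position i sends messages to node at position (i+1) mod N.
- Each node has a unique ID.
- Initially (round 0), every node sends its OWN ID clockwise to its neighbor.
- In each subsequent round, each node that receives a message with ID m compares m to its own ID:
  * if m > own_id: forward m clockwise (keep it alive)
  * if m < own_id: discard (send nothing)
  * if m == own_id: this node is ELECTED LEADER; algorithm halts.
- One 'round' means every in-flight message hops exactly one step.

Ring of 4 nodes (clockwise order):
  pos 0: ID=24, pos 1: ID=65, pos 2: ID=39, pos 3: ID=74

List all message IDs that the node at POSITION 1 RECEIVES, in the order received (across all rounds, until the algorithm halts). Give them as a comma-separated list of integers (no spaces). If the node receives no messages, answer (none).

Answer: 24,74

Derivation:
Round 1: pos1(id65) recv 24: drop; pos2(id39) recv 65: fwd; pos3(id74) recv 39: drop; pos0(id24) recv 74: fwd
Round 2: pos3(id74) recv 65: drop; pos1(id65) recv 74: fwd
Round 3: pos2(id39) recv 74: fwd
Round 4: pos3(id74) recv 74: ELECTED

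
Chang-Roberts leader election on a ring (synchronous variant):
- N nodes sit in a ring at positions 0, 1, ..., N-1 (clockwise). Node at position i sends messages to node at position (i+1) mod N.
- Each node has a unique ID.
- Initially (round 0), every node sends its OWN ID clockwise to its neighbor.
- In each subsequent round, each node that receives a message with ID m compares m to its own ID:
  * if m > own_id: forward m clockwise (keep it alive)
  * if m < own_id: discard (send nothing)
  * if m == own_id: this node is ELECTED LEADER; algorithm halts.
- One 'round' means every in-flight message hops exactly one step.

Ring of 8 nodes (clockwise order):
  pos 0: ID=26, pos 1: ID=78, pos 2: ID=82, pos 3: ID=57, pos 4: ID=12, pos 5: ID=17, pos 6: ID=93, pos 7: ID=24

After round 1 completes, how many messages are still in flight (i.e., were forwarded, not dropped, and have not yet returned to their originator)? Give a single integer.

Answer: 3

Derivation:
Round 1: pos1(id78) recv 26: drop; pos2(id82) recv 78: drop; pos3(id57) recv 82: fwd; pos4(id12) recv 57: fwd; pos5(id17) recv 12: drop; pos6(id93) recv 17: drop; pos7(id24) recv 93: fwd; pos0(id26) recv 24: drop
After round 1: 3 messages still in flight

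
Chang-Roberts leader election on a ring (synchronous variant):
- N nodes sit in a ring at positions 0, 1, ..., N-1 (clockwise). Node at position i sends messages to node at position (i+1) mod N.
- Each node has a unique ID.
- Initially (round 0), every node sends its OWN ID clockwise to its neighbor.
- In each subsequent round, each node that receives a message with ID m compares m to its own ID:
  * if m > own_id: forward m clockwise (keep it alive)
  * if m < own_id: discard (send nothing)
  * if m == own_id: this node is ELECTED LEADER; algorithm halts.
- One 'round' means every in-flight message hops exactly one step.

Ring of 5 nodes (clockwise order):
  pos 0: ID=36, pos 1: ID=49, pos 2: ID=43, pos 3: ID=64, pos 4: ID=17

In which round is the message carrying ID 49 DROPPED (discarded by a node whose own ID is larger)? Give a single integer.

Answer: 2

Derivation:
Round 1: pos1(id49) recv 36: drop; pos2(id43) recv 49: fwd; pos3(id64) recv 43: drop; pos4(id17) recv 64: fwd; pos0(id36) recv 17: drop
Round 2: pos3(id64) recv 49: drop; pos0(id36) recv 64: fwd
Round 3: pos1(id49) recv 64: fwd
Round 4: pos2(id43) recv 64: fwd
Round 5: pos3(id64) recv 64: ELECTED
Message ID 49 originates at pos 1; dropped at pos 3 in round 2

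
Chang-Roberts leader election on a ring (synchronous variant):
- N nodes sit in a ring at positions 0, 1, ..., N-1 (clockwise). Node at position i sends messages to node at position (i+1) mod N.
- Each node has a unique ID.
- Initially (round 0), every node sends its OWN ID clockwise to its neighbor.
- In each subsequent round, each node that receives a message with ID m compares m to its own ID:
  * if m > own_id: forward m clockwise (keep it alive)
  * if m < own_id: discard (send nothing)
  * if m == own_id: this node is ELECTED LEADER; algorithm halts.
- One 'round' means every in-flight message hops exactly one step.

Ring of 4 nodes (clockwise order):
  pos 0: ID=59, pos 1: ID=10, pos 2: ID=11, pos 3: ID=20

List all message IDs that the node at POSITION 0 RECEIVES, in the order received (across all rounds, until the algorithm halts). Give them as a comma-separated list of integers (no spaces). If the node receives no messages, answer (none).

Round 1: pos1(id10) recv 59: fwd; pos2(id11) recv 10: drop; pos3(id20) recv 11: drop; pos0(id59) recv 20: drop
Round 2: pos2(id11) recv 59: fwd
Round 3: pos3(id20) recv 59: fwd
Round 4: pos0(id59) recv 59: ELECTED

Answer: 20,59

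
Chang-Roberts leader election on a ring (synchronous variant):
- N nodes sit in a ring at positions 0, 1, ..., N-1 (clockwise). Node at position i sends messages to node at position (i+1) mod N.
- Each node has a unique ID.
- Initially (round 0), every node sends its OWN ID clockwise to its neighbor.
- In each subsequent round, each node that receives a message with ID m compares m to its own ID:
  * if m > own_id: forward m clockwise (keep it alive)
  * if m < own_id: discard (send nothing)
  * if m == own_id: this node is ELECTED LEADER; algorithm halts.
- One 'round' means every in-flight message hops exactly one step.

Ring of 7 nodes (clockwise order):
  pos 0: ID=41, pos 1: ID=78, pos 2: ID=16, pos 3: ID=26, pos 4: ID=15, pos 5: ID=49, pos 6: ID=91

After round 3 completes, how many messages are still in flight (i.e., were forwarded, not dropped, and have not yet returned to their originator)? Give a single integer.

Answer: 2

Derivation:
Round 1: pos1(id78) recv 41: drop; pos2(id16) recv 78: fwd; pos3(id26) recv 16: drop; pos4(id15) recv 26: fwd; pos5(id49) recv 15: drop; pos6(id91) recv 49: drop; pos0(id41) recv 91: fwd
Round 2: pos3(id26) recv 78: fwd; pos5(id49) recv 26: drop; pos1(id78) recv 91: fwd
Round 3: pos4(id15) recv 78: fwd; pos2(id16) recv 91: fwd
After round 3: 2 messages still in flight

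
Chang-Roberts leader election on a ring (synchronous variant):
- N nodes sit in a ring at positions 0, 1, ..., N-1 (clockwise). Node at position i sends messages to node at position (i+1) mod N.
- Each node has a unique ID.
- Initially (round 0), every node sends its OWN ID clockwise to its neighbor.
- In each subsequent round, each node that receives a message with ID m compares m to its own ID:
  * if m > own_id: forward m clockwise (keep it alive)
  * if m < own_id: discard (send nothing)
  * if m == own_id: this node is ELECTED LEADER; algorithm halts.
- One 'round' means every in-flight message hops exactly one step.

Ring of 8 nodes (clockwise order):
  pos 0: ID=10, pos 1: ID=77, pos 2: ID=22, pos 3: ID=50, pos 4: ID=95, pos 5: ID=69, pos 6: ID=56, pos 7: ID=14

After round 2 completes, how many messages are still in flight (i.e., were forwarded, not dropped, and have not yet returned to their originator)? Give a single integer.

Answer: 4

Derivation:
Round 1: pos1(id77) recv 10: drop; pos2(id22) recv 77: fwd; pos3(id50) recv 22: drop; pos4(id95) recv 50: drop; pos5(id69) recv 95: fwd; pos6(id56) recv 69: fwd; pos7(id14) recv 56: fwd; pos0(id10) recv 14: fwd
Round 2: pos3(id50) recv 77: fwd; pos6(id56) recv 95: fwd; pos7(id14) recv 69: fwd; pos0(id10) recv 56: fwd; pos1(id77) recv 14: drop
After round 2: 4 messages still in flight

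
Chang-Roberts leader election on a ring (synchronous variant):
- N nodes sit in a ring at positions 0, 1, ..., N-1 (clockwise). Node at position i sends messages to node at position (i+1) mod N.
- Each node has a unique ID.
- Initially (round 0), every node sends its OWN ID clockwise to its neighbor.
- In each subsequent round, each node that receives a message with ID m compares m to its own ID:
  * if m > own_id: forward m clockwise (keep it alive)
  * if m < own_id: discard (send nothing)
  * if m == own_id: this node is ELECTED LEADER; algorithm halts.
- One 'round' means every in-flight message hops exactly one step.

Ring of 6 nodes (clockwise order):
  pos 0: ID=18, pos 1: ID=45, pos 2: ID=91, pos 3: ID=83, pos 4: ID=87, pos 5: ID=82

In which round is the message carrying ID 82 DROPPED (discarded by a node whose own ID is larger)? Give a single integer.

Round 1: pos1(id45) recv 18: drop; pos2(id91) recv 45: drop; pos3(id83) recv 91: fwd; pos4(id87) recv 83: drop; pos5(id82) recv 87: fwd; pos0(id18) recv 82: fwd
Round 2: pos4(id87) recv 91: fwd; pos0(id18) recv 87: fwd; pos1(id45) recv 82: fwd
Round 3: pos5(id82) recv 91: fwd; pos1(id45) recv 87: fwd; pos2(id91) recv 82: drop
Round 4: pos0(id18) recv 91: fwd; pos2(id91) recv 87: drop
Round 5: pos1(id45) recv 91: fwd
Round 6: pos2(id91) recv 91: ELECTED
Message ID 82 originates at pos 5; dropped at pos 2 in round 3

Answer: 3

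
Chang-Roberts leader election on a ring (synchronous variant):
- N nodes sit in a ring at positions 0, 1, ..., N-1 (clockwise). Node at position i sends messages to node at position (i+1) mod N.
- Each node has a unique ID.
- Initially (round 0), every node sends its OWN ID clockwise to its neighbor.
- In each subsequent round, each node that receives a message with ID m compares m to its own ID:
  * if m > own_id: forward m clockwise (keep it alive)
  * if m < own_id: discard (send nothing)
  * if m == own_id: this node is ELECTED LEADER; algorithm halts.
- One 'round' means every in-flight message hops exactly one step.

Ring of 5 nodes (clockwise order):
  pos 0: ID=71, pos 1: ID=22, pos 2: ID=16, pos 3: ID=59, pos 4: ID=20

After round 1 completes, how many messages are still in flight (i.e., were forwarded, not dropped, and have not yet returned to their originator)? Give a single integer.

Round 1: pos1(id22) recv 71: fwd; pos2(id16) recv 22: fwd; pos3(id59) recv 16: drop; pos4(id20) recv 59: fwd; pos0(id71) recv 20: drop
After round 1: 3 messages still in flight

Answer: 3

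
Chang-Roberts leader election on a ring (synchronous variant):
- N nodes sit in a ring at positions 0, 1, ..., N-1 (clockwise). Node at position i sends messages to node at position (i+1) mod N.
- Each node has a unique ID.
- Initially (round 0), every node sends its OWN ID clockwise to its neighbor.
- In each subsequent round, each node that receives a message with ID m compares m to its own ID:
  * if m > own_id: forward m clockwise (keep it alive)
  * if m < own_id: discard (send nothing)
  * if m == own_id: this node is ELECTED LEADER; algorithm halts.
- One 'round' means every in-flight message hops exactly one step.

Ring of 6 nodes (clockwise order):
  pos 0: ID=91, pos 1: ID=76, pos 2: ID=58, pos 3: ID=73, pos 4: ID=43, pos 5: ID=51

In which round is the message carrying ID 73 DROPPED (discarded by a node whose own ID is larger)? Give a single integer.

Round 1: pos1(id76) recv 91: fwd; pos2(id58) recv 76: fwd; pos3(id73) recv 58: drop; pos4(id43) recv 73: fwd; pos5(id51) recv 43: drop; pos0(id91) recv 51: drop
Round 2: pos2(id58) recv 91: fwd; pos3(id73) recv 76: fwd; pos5(id51) recv 73: fwd
Round 3: pos3(id73) recv 91: fwd; pos4(id43) recv 76: fwd; pos0(id91) recv 73: drop
Round 4: pos4(id43) recv 91: fwd; pos5(id51) recv 76: fwd
Round 5: pos5(id51) recv 91: fwd; pos0(id91) recv 76: drop
Round 6: pos0(id91) recv 91: ELECTED
Message ID 73 originates at pos 3; dropped at pos 0 in round 3

Answer: 3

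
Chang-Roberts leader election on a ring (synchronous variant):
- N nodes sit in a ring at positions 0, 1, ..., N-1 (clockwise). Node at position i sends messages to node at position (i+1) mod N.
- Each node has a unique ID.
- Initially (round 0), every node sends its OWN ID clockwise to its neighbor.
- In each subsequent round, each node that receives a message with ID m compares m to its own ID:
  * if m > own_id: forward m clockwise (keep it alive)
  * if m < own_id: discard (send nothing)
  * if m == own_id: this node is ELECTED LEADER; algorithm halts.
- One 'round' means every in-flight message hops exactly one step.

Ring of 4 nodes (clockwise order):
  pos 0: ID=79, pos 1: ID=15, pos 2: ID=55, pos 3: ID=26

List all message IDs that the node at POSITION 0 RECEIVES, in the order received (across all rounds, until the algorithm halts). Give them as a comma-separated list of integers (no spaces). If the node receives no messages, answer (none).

Round 1: pos1(id15) recv 79: fwd; pos2(id55) recv 15: drop; pos3(id26) recv 55: fwd; pos0(id79) recv 26: drop
Round 2: pos2(id55) recv 79: fwd; pos0(id79) recv 55: drop
Round 3: pos3(id26) recv 79: fwd
Round 4: pos0(id79) recv 79: ELECTED

Answer: 26,55,79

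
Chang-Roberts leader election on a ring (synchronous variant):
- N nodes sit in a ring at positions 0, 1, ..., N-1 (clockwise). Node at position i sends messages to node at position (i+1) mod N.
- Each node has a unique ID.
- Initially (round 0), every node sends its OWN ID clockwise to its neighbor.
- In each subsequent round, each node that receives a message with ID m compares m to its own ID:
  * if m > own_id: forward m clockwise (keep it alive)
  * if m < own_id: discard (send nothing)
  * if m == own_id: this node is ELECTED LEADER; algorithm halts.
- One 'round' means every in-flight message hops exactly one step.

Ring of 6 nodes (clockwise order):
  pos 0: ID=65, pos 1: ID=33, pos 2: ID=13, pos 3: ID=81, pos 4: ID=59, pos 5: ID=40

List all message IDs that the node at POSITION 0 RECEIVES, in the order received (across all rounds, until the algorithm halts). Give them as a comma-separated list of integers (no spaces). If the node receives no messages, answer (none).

Round 1: pos1(id33) recv 65: fwd; pos2(id13) recv 33: fwd; pos3(id81) recv 13: drop; pos4(id59) recv 81: fwd; pos5(id40) recv 59: fwd; pos0(id65) recv 40: drop
Round 2: pos2(id13) recv 65: fwd; pos3(id81) recv 33: drop; pos5(id40) recv 81: fwd; pos0(id65) recv 59: drop
Round 3: pos3(id81) recv 65: drop; pos0(id65) recv 81: fwd
Round 4: pos1(id33) recv 81: fwd
Round 5: pos2(id13) recv 81: fwd
Round 6: pos3(id81) recv 81: ELECTED

Answer: 40,59,81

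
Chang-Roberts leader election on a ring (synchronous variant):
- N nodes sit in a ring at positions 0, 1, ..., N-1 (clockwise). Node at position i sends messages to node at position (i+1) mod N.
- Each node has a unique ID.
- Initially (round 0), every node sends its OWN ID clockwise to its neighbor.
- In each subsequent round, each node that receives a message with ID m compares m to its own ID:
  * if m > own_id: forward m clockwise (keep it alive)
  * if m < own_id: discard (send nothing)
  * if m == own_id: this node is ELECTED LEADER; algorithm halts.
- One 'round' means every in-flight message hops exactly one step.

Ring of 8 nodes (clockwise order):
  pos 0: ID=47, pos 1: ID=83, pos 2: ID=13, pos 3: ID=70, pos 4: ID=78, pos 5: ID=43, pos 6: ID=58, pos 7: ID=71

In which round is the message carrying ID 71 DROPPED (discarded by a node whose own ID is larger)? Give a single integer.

Answer: 2

Derivation:
Round 1: pos1(id83) recv 47: drop; pos2(id13) recv 83: fwd; pos3(id70) recv 13: drop; pos4(id78) recv 70: drop; pos5(id43) recv 78: fwd; pos6(id58) recv 43: drop; pos7(id71) recv 58: drop; pos0(id47) recv 71: fwd
Round 2: pos3(id70) recv 83: fwd; pos6(id58) recv 78: fwd; pos1(id83) recv 71: drop
Round 3: pos4(id78) recv 83: fwd; pos7(id71) recv 78: fwd
Round 4: pos5(id43) recv 83: fwd; pos0(id47) recv 78: fwd
Round 5: pos6(id58) recv 83: fwd; pos1(id83) recv 78: drop
Round 6: pos7(id71) recv 83: fwd
Round 7: pos0(id47) recv 83: fwd
Round 8: pos1(id83) recv 83: ELECTED
Message ID 71 originates at pos 7; dropped at pos 1 in round 2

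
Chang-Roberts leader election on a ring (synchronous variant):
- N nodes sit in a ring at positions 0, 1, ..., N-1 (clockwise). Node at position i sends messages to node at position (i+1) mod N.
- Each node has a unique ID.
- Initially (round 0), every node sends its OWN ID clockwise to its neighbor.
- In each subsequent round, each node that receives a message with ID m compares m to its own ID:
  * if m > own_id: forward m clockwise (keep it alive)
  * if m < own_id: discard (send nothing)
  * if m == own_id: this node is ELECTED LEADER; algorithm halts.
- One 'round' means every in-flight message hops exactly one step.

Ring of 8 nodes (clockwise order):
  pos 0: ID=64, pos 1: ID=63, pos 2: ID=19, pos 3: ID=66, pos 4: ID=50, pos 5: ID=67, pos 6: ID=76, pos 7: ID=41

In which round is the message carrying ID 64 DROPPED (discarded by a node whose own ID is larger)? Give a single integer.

Round 1: pos1(id63) recv 64: fwd; pos2(id19) recv 63: fwd; pos3(id66) recv 19: drop; pos4(id50) recv 66: fwd; pos5(id67) recv 50: drop; pos6(id76) recv 67: drop; pos7(id41) recv 76: fwd; pos0(id64) recv 41: drop
Round 2: pos2(id19) recv 64: fwd; pos3(id66) recv 63: drop; pos5(id67) recv 66: drop; pos0(id64) recv 76: fwd
Round 3: pos3(id66) recv 64: drop; pos1(id63) recv 76: fwd
Round 4: pos2(id19) recv 76: fwd
Round 5: pos3(id66) recv 76: fwd
Round 6: pos4(id50) recv 76: fwd
Round 7: pos5(id67) recv 76: fwd
Round 8: pos6(id76) recv 76: ELECTED
Message ID 64 originates at pos 0; dropped at pos 3 in round 3

Answer: 3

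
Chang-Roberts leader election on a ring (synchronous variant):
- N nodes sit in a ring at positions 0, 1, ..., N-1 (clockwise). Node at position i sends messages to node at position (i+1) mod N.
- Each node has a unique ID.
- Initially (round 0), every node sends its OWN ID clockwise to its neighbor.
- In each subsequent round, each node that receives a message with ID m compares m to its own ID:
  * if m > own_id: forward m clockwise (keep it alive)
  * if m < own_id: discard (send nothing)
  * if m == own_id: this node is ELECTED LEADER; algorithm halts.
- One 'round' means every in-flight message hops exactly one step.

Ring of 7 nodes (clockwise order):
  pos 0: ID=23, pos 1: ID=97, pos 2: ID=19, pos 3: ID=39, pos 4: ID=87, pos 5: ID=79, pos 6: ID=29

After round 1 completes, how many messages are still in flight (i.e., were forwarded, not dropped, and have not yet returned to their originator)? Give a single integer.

Answer: 4

Derivation:
Round 1: pos1(id97) recv 23: drop; pos2(id19) recv 97: fwd; pos3(id39) recv 19: drop; pos4(id87) recv 39: drop; pos5(id79) recv 87: fwd; pos6(id29) recv 79: fwd; pos0(id23) recv 29: fwd
After round 1: 4 messages still in flight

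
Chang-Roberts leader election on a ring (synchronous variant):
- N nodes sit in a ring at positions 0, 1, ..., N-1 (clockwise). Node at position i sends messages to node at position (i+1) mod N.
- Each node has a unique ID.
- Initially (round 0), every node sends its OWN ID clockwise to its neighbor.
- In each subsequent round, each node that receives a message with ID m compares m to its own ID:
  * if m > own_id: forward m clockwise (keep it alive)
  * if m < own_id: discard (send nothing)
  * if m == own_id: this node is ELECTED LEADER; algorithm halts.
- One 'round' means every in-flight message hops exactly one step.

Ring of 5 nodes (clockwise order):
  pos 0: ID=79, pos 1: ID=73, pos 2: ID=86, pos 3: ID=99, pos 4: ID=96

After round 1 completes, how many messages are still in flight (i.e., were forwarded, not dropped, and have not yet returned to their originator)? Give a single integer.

Answer: 3

Derivation:
Round 1: pos1(id73) recv 79: fwd; pos2(id86) recv 73: drop; pos3(id99) recv 86: drop; pos4(id96) recv 99: fwd; pos0(id79) recv 96: fwd
After round 1: 3 messages still in flight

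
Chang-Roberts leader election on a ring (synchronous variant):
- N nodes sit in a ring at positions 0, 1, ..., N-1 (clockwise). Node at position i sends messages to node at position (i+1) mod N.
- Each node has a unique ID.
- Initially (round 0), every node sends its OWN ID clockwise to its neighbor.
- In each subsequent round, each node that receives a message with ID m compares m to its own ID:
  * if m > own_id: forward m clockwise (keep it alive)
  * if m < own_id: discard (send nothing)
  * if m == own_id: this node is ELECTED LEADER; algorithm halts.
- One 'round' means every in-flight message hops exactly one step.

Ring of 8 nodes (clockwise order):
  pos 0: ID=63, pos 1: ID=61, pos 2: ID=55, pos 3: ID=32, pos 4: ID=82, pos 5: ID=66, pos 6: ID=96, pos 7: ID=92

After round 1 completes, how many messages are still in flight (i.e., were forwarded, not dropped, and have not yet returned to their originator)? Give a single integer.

Answer: 6

Derivation:
Round 1: pos1(id61) recv 63: fwd; pos2(id55) recv 61: fwd; pos3(id32) recv 55: fwd; pos4(id82) recv 32: drop; pos5(id66) recv 82: fwd; pos6(id96) recv 66: drop; pos7(id92) recv 96: fwd; pos0(id63) recv 92: fwd
After round 1: 6 messages still in flight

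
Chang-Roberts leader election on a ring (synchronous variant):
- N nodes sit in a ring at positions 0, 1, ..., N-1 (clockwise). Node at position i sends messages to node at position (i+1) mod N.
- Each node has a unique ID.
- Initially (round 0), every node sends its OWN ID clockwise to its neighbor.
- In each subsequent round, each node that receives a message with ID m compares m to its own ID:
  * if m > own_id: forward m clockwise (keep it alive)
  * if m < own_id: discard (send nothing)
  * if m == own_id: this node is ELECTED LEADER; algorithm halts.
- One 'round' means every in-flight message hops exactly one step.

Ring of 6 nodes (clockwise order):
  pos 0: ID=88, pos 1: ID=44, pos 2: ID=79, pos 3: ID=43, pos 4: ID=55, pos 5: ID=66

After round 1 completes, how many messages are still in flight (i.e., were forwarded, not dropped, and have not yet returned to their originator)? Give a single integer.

Round 1: pos1(id44) recv 88: fwd; pos2(id79) recv 44: drop; pos3(id43) recv 79: fwd; pos4(id55) recv 43: drop; pos5(id66) recv 55: drop; pos0(id88) recv 66: drop
After round 1: 2 messages still in flight

Answer: 2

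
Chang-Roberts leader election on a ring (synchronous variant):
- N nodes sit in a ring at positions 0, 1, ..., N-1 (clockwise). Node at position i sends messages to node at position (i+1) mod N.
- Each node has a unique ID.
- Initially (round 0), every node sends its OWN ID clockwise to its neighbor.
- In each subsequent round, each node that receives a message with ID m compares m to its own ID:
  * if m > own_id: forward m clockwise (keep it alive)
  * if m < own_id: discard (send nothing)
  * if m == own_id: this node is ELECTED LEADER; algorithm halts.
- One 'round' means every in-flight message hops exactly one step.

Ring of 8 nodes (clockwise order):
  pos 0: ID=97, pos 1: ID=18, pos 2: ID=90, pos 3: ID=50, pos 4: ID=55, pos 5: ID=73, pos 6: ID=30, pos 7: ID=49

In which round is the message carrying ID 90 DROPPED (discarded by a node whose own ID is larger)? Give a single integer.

Answer: 6

Derivation:
Round 1: pos1(id18) recv 97: fwd; pos2(id90) recv 18: drop; pos3(id50) recv 90: fwd; pos4(id55) recv 50: drop; pos5(id73) recv 55: drop; pos6(id30) recv 73: fwd; pos7(id49) recv 30: drop; pos0(id97) recv 49: drop
Round 2: pos2(id90) recv 97: fwd; pos4(id55) recv 90: fwd; pos7(id49) recv 73: fwd
Round 3: pos3(id50) recv 97: fwd; pos5(id73) recv 90: fwd; pos0(id97) recv 73: drop
Round 4: pos4(id55) recv 97: fwd; pos6(id30) recv 90: fwd
Round 5: pos5(id73) recv 97: fwd; pos7(id49) recv 90: fwd
Round 6: pos6(id30) recv 97: fwd; pos0(id97) recv 90: drop
Round 7: pos7(id49) recv 97: fwd
Round 8: pos0(id97) recv 97: ELECTED
Message ID 90 originates at pos 2; dropped at pos 0 in round 6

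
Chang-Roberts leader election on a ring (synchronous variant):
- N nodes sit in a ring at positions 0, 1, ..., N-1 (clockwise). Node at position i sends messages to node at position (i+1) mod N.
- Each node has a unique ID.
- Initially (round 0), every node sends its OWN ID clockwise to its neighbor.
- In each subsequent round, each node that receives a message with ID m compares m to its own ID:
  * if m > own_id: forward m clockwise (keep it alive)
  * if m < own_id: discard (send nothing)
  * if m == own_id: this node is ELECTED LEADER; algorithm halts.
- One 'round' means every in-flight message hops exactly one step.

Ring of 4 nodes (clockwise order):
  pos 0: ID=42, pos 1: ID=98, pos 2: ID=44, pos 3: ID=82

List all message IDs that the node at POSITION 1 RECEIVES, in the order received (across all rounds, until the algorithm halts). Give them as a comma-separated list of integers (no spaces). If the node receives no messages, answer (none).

Answer: 42,82,98

Derivation:
Round 1: pos1(id98) recv 42: drop; pos2(id44) recv 98: fwd; pos3(id82) recv 44: drop; pos0(id42) recv 82: fwd
Round 2: pos3(id82) recv 98: fwd; pos1(id98) recv 82: drop
Round 3: pos0(id42) recv 98: fwd
Round 4: pos1(id98) recv 98: ELECTED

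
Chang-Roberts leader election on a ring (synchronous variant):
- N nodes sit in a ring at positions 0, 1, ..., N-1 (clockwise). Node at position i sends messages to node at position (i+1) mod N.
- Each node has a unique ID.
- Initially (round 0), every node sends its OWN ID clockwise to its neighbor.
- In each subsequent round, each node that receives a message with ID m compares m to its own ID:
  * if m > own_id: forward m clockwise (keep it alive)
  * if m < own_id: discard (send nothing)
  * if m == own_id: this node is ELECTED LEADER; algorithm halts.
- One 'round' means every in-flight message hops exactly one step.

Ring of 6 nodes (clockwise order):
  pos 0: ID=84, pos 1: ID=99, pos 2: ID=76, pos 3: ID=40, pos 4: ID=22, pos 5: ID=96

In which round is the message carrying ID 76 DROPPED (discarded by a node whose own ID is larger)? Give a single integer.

Round 1: pos1(id99) recv 84: drop; pos2(id76) recv 99: fwd; pos3(id40) recv 76: fwd; pos4(id22) recv 40: fwd; pos5(id96) recv 22: drop; pos0(id84) recv 96: fwd
Round 2: pos3(id40) recv 99: fwd; pos4(id22) recv 76: fwd; pos5(id96) recv 40: drop; pos1(id99) recv 96: drop
Round 3: pos4(id22) recv 99: fwd; pos5(id96) recv 76: drop
Round 4: pos5(id96) recv 99: fwd
Round 5: pos0(id84) recv 99: fwd
Round 6: pos1(id99) recv 99: ELECTED
Message ID 76 originates at pos 2; dropped at pos 5 in round 3

Answer: 3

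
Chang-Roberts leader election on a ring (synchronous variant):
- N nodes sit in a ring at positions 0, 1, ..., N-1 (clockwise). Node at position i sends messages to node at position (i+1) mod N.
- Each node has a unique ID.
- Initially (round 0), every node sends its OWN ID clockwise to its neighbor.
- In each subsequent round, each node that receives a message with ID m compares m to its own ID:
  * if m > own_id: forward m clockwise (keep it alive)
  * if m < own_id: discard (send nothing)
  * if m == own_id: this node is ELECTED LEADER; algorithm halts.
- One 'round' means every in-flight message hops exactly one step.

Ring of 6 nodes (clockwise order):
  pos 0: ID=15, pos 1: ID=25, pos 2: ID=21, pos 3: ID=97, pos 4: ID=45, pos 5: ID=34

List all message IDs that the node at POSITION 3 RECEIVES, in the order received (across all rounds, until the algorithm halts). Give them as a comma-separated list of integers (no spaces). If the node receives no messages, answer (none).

Answer: 21,25,34,45,97

Derivation:
Round 1: pos1(id25) recv 15: drop; pos2(id21) recv 25: fwd; pos3(id97) recv 21: drop; pos4(id45) recv 97: fwd; pos5(id34) recv 45: fwd; pos0(id15) recv 34: fwd
Round 2: pos3(id97) recv 25: drop; pos5(id34) recv 97: fwd; pos0(id15) recv 45: fwd; pos1(id25) recv 34: fwd
Round 3: pos0(id15) recv 97: fwd; pos1(id25) recv 45: fwd; pos2(id21) recv 34: fwd
Round 4: pos1(id25) recv 97: fwd; pos2(id21) recv 45: fwd; pos3(id97) recv 34: drop
Round 5: pos2(id21) recv 97: fwd; pos3(id97) recv 45: drop
Round 6: pos3(id97) recv 97: ELECTED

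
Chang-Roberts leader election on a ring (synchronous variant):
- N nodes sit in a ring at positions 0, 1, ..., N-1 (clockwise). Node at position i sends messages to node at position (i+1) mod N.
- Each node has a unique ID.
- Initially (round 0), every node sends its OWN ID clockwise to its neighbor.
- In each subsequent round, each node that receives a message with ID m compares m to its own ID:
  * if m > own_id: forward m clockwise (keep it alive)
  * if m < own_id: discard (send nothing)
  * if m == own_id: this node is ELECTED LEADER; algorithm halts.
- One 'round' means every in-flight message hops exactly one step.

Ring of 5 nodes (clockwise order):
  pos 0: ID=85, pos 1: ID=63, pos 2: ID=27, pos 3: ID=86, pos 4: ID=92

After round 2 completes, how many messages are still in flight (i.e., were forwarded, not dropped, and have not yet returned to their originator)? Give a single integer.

Answer: 2

Derivation:
Round 1: pos1(id63) recv 85: fwd; pos2(id27) recv 63: fwd; pos3(id86) recv 27: drop; pos4(id92) recv 86: drop; pos0(id85) recv 92: fwd
Round 2: pos2(id27) recv 85: fwd; pos3(id86) recv 63: drop; pos1(id63) recv 92: fwd
After round 2: 2 messages still in flight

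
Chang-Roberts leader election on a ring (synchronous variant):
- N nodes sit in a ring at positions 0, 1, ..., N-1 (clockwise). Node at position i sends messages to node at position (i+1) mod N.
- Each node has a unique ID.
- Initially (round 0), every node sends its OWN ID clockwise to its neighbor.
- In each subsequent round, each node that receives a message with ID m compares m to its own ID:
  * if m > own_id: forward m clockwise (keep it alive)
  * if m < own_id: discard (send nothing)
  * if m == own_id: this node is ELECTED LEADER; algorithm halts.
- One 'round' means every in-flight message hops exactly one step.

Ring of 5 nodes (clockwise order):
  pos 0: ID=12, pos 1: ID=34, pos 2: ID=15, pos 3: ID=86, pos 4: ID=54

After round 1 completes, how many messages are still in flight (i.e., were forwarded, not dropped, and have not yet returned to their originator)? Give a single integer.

Round 1: pos1(id34) recv 12: drop; pos2(id15) recv 34: fwd; pos3(id86) recv 15: drop; pos4(id54) recv 86: fwd; pos0(id12) recv 54: fwd
After round 1: 3 messages still in flight

Answer: 3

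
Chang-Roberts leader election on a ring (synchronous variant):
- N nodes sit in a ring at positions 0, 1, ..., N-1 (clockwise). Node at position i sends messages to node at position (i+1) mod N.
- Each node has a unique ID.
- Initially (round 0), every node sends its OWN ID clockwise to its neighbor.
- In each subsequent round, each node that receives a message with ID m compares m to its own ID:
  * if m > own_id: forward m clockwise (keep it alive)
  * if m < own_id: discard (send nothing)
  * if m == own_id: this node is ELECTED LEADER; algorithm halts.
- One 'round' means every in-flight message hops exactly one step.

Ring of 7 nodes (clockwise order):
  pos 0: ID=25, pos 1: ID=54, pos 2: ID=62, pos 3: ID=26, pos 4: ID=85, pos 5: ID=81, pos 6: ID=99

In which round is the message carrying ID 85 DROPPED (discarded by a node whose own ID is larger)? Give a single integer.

Answer: 2

Derivation:
Round 1: pos1(id54) recv 25: drop; pos2(id62) recv 54: drop; pos3(id26) recv 62: fwd; pos4(id85) recv 26: drop; pos5(id81) recv 85: fwd; pos6(id99) recv 81: drop; pos0(id25) recv 99: fwd
Round 2: pos4(id85) recv 62: drop; pos6(id99) recv 85: drop; pos1(id54) recv 99: fwd
Round 3: pos2(id62) recv 99: fwd
Round 4: pos3(id26) recv 99: fwd
Round 5: pos4(id85) recv 99: fwd
Round 6: pos5(id81) recv 99: fwd
Round 7: pos6(id99) recv 99: ELECTED
Message ID 85 originates at pos 4; dropped at pos 6 in round 2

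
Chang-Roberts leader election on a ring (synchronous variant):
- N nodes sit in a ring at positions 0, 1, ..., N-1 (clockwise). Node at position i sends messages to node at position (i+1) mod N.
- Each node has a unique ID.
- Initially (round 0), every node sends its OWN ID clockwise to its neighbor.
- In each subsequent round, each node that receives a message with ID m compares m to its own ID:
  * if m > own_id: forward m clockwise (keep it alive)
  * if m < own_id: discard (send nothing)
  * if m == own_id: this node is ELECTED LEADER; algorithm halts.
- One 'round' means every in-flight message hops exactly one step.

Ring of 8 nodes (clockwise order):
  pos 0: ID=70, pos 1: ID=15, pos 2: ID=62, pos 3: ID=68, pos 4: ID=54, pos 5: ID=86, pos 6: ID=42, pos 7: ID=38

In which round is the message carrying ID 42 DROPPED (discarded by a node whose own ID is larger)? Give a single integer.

Round 1: pos1(id15) recv 70: fwd; pos2(id62) recv 15: drop; pos3(id68) recv 62: drop; pos4(id54) recv 68: fwd; pos5(id86) recv 54: drop; pos6(id42) recv 86: fwd; pos7(id38) recv 42: fwd; pos0(id70) recv 38: drop
Round 2: pos2(id62) recv 70: fwd; pos5(id86) recv 68: drop; pos7(id38) recv 86: fwd; pos0(id70) recv 42: drop
Round 3: pos3(id68) recv 70: fwd; pos0(id70) recv 86: fwd
Round 4: pos4(id54) recv 70: fwd; pos1(id15) recv 86: fwd
Round 5: pos5(id86) recv 70: drop; pos2(id62) recv 86: fwd
Round 6: pos3(id68) recv 86: fwd
Round 7: pos4(id54) recv 86: fwd
Round 8: pos5(id86) recv 86: ELECTED
Message ID 42 originates at pos 6; dropped at pos 0 in round 2

Answer: 2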